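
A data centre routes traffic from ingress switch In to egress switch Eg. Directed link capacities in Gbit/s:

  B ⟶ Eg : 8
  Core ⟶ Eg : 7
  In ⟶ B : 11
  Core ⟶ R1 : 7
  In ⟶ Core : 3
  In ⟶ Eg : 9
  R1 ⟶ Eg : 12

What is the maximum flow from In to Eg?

20

Augment In→Eg: bottleneck 9, flow now 9.
Augment In→B→Eg: bottleneck 8, flow now 17.
Augment In→Core→Eg: bottleneck 3, flow now 20.
No augmenting path remains; maximum flow = 20.
In the residual graph, reachable from In: {In, B}.
Min-cut edges: In→Core (3), In→Eg (9), B→Eg (8); capacity 3 + 9 + 8 = 20.
This cut is saturated, so no flow can exceed 20.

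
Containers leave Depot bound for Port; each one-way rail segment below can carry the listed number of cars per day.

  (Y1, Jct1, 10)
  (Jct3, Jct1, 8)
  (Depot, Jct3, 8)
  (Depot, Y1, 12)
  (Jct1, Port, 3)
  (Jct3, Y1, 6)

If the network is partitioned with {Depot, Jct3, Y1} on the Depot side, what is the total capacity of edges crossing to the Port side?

18

Edges leaving {Depot, Jct3, Y1}: Jct3→Jct1 (8), Y1→Jct1 (10).
Cut capacity = 8 + 10 = 18.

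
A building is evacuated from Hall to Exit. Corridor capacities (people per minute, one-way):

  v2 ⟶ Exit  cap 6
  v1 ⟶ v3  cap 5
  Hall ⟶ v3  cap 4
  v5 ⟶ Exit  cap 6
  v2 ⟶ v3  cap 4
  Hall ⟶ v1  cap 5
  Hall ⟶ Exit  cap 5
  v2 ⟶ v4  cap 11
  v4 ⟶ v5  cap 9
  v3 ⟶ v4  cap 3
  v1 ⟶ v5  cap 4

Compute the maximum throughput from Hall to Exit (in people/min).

Augment Hall→Exit: bottleneck 5, flow now 5.
Augment Hall→v1→v5→Exit: bottleneck 4, flow now 9.
Augment Hall→v3→v4→v5→Exit: bottleneck 2, flow now 11.
No augmenting path remains; maximum flow = 11.
In the residual graph, reachable from Hall: {Hall, v1, v3, v4, v5}.
Min-cut edges: Hall→Exit (5), v5→Exit (6); capacity 5 + 6 = 11.
This cut is saturated, so no flow can exceed 11.

11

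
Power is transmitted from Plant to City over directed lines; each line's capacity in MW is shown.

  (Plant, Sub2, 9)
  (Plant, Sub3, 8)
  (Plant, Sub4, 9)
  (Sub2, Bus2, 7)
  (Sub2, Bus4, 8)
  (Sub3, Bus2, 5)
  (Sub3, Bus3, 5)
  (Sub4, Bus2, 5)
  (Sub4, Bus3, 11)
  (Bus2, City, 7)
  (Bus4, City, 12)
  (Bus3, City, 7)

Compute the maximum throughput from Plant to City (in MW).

22

Augment Plant→Sub2→Bus2→City: bottleneck 7, flow now 7.
Augment Plant→Sub2→Bus4→City: bottleneck 2, flow now 9.
Augment Plant→Sub3→Bus3→City: bottleneck 5, flow now 14.
Augment Plant→Sub4→Bus3→City: bottleneck 2, flow now 16.
Augment Plant→Sub3→Bus2→Sub2→Bus4→City: bottleneck 3, flow now 19. (uses reverse residual edge)
Augment Plant→Sub4→Bus2→Sub2→Bus4→City: bottleneck 3, flow now 22. (uses reverse residual edge)
No augmenting path remains; maximum flow = 22.
In the residual graph, reachable from Plant: {Plant, Sub2, Sub3, Sub4, Bus2, Bus3}.
Min-cut edges: Sub2→Bus4 (8), Bus2→City (7), Bus3→City (7); capacity 8 + 7 + 7 = 22.
This cut is saturated, so no flow can exceed 22.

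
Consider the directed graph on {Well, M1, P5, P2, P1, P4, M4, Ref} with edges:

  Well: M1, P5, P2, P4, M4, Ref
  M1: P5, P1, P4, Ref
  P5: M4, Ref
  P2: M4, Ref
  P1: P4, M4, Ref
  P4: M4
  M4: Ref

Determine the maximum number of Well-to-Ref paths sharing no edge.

Assign every edge capacity 1; by Menger, the answer equals the max flow.
Path Well→Ref (+1); total 1.
Path Well→M1→Ref (+1); total 2.
Path Well→P5→Ref (+1); total 3.
Path Well→P2→Ref (+1); total 4.
Path Well→M4→Ref (+1); total 5.
No residual Well→Ref path; max flow = 5.
Certifying cut of size 5: {M4→Ref, Well→M1, Well→P2, Well→P5, Well→Ref}.

5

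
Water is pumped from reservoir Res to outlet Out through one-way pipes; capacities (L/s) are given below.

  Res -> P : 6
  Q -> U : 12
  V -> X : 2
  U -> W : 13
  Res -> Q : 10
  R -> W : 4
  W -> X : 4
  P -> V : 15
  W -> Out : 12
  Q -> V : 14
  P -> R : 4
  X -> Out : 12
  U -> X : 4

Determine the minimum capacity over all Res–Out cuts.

16

Augment Res→P→R→W→Out: bottleneck 4, flow now 4.
Augment Res→P→V→X→Out: bottleneck 2, flow now 6.
Augment Res→Q→U→W→Out: bottleneck 8, flow now 14.
Augment Res→Q→U→X→Out: bottleneck 2, flow now 16.
No augmenting path remains; maximum flow = 16.
By max-flow min-cut, the minimum cut capacity equals the max flow.
In the residual graph, reachable from Res: {Res}.
Min-cut edges: Res→P (6), Res→Q (10); capacity 6 + 10 = 16.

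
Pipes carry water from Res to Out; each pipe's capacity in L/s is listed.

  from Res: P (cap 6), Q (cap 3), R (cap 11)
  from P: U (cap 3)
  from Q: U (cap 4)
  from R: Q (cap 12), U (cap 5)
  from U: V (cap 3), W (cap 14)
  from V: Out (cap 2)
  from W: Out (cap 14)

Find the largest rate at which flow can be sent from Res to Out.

Augment Res→P→U→V→Out: bottleneck 2, flow now 2.
Augment Res→P→U→W→Out: bottleneck 1, flow now 3.
Augment Res→Q→U→W→Out: bottleneck 3, flow now 6.
Augment Res→R→U→W→Out: bottleneck 5, flow now 11.
Augment Res→R→Q→U→W→Out: bottleneck 1, flow now 12.
No augmenting path remains; maximum flow = 12.
In the residual graph, reachable from Res: {Res, P, Q, R}.
Min-cut edges: P→U (3), Q→U (4), R→U (5); capacity 3 + 4 + 5 = 12.
This cut is saturated, so no flow can exceed 12.

12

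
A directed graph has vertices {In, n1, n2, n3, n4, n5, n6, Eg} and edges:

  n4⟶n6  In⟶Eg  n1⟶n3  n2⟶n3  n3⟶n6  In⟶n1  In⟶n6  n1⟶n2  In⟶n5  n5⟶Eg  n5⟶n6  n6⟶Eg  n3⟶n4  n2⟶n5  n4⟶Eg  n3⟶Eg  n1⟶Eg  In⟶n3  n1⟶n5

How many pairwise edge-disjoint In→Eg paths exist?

5

Assign every edge capacity 1; by Menger, the answer equals the max flow.
Path In→Eg (+1); total 1.
Path In→n1→Eg (+1); total 2.
Path In→n3→Eg (+1); total 3.
Path In→n5→Eg (+1); total 4.
Path In→n6→Eg (+1); total 5.
No residual In→Eg path; max flow = 5.
Certifying cut of size 5: {In→Eg, In→n1, In→n3, In→n5, In→n6}.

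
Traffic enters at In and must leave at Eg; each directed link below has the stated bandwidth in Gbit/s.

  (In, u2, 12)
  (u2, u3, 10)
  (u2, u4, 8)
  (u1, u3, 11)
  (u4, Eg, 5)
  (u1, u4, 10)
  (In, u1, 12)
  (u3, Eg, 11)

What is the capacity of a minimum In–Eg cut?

16

Augment In→u1→u3→Eg: bottleneck 11, flow now 11.
Augment In→u1→u4→Eg: bottleneck 1, flow now 12.
Augment In→u2→u4→Eg: bottleneck 4, flow now 16.
No augmenting path remains; maximum flow = 16.
By max-flow min-cut, the minimum cut capacity equals the max flow.
In the residual graph, reachable from In: {In, u1, u2, u3, u4}.
Min-cut edges: u3→Eg (11), u4→Eg (5); capacity 11 + 5 = 16.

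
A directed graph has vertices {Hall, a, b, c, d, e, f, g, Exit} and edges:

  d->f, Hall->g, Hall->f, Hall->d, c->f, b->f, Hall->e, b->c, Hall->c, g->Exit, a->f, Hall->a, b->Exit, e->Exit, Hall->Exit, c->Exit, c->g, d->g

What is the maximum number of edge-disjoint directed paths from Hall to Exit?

Assign every edge capacity 1; by Menger, the answer equals the max flow.
Path Hall→Exit (+1); total 1.
Path Hall→c→Exit (+1); total 2.
Path Hall→e→Exit (+1); total 3.
Path Hall→g→Exit (+1); total 4.
No residual Hall→Exit path; max flow = 4.
Certifying cut of size 4: {Hall→Exit, Hall→c, Hall→e, g→Exit}.

4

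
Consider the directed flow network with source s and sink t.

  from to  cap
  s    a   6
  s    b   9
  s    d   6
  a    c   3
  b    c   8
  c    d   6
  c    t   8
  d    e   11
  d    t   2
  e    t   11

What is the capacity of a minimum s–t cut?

Augment s→d→t: bottleneck 2, flow now 2.
Augment s→a→c→t: bottleneck 3, flow now 5.
Augment s→b→c→t: bottleneck 5, flow now 10.
Augment s→d→e→t: bottleneck 4, flow now 14.
Augment s→b→c→d→e→t: bottleneck 3, flow now 17.
No augmenting path remains; maximum flow = 17.
By max-flow min-cut, the minimum cut capacity equals the max flow.
In the residual graph, reachable from s: {s, a, b}.
Min-cut edges: s→d (6), a→c (3), b→c (8); capacity 6 + 3 + 8 = 17.

17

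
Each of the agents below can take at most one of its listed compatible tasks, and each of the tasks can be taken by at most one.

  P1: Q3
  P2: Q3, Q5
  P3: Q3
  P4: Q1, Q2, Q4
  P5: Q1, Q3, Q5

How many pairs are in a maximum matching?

Unit-capacity flow: source→left, listed edges, right→sink; max matching = max flow.
Augmenting path P1→Q3 (+1); matched 1.
Augmenting path P2→Q5 (+1); matched 2.
Augmenting path P4→Q1 (+1); matched 3.
Augmenting path P5→Q1→P4→Q2 (+1); matched 4.
No augmenting path remains; maximum matching = 4.
König certificate: {P2, P4, P5, Q3} is a vertex cover of size 4 (every listed pair touches it), so no matching can be larger.

4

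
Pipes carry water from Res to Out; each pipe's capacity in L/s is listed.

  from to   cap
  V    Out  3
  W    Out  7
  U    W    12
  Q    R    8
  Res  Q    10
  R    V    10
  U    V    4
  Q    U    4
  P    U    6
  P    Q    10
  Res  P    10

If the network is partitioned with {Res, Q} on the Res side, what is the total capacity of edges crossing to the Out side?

22

Edges leaving {Res, Q}: Res→P (10), Q→R (8), Q→U (4).
Cut capacity = 10 + 8 + 4 = 22.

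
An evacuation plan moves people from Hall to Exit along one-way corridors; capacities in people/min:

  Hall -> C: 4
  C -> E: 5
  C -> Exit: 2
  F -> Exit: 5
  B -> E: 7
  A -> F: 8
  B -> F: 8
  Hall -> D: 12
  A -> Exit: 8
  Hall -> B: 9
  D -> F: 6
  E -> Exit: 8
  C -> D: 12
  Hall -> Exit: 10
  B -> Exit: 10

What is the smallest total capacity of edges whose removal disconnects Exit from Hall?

28

Augment Hall→Exit: bottleneck 10, flow now 10.
Augment Hall→B→Exit: bottleneck 9, flow now 19.
Augment Hall→C→Exit: bottleneck 2, flow now 21.
Augment Hall→C→E→Exit: bottleneck 2, flow now 23.
Augment Hall→D→F→Exit: bottleneck 5, flow now 28.
No augmenting path remains; maximum flow = 28.
By max-flow min-cut, the minimum cut capacity equals the max flow.
In the residual graph, reachable from Hall: {Hall, D, F}.
Min-cut edges: Hall→B (9), Hall→C (4), Hall→Exit (10), F→Exit (5); capacity 9 + 4 + 10 + 5 = 28.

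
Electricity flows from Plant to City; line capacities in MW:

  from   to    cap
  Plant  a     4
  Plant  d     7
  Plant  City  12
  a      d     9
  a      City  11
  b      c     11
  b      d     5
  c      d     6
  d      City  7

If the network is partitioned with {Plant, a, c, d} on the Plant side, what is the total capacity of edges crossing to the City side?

30

Edges leaving {Plant, a, c, d}: Plant→City (12), a→City (11), d→City (7).
Cut capacity = 12 + 11 + 7 = 30.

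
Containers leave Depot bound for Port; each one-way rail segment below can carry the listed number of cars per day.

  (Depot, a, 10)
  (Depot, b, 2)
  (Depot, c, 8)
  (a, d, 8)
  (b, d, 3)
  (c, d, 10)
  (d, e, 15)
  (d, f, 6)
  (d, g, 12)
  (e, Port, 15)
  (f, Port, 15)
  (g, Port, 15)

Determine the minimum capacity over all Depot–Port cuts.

Augment Depot→a→d→e→Port: bottleneck 8, flow now 8.
Augment Depot→b→d→e→Port: bottleneck 2, flow now 10.
Augment Depot→c→d→e→Port: bottleneck 5, flow now 15.
Augment Depot→c→d→f→Port: bottleneck 3, flow now 18.
No augmenting path remains; maximum flow = 18.
By max-flow min-cut, the minimum cut capacity equals the max flow.
In the residual graph, reachable from Depot: {Depot, a}.
Min-cut edges: Depot→b (2), Depot→c (8), a→d (8); capacity 2 + 8 + 8 = 18.

18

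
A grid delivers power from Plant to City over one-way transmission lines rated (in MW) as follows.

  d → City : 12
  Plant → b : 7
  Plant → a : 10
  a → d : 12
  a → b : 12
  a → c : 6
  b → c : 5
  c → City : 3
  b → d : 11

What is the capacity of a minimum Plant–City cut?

15

Augment Plant→a→c→City: bottleneck 3, flow now 3.
Augment Plant→a→d→City: bottleneck 7, flow now 10.
Augment Plant→b→d→City: bottleneck 5, flow now 15.
No augmenting path remains; maximum flow = 15.
By max-flow min-cut, the minimum cut capacity equals the max flow.
In the residual graph, reachable from Plant: {Plant, a, b, c, d}.
Min-cut edges: c→City (3), d→City (12); capacity 3 + 12 = 15.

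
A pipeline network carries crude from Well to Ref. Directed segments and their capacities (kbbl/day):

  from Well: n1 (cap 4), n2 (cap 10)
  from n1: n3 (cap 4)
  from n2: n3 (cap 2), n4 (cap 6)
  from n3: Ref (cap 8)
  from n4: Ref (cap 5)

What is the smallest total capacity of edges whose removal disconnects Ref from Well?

11

Augment Well→n1→n3→Ref: bottleneck 4, flow now 4.
Augment Well→n2→n3→Ref: bottleneck 2, flow now 6.
Augment Well→n2→n4→Ref: bottleneck 5, flow now 11.
No augmenting path remains; maximum flow = 11.
By max-flow min-cut, the minimum cut capacity equals the max flow.
In the residual graph, reachable from Well: {Well, n2, n4}.
Min-cut edges: Well→n1 (4), n2→n3 (2), n4→Ref (5); capacity 4 + 2 + 5 = 11.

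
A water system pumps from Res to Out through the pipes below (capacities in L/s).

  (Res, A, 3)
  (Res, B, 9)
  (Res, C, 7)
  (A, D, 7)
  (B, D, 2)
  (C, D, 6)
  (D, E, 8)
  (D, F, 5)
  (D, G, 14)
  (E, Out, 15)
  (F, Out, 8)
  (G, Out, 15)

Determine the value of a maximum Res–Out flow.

Augment Res→A→D→E→Out: bottleneck 3, flow now 3.
Augment Res→B→D→E→Out: bottleneck 2, flow now 5.
Augment Res→C→D→E→Out: bottleneck 3, flow now 8.
Augment Res→C→D→F→Out: bottleneck 3, flow now 11.
No augmenting path remains; maximum flow = 11.
In the residual graph, reachable from Res: {Res, B, C}.
Min-cut edges: Res→A (3), B→D (2), C→D (6); capacity 3 + 2 + 6 = 11.
This cut is saturated, so no flow can exceed 11.

11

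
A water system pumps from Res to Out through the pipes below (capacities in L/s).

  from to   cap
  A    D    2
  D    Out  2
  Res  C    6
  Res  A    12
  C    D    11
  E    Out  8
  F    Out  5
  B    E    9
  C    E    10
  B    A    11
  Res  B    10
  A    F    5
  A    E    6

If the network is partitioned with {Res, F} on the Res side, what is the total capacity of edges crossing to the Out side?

Edges leaving {Res, F}: Res→A (12), Res→B (10), Res→C (6), F→Out (5).
Cut capacity = 12 + 10 + 6 + 5 = 33.

33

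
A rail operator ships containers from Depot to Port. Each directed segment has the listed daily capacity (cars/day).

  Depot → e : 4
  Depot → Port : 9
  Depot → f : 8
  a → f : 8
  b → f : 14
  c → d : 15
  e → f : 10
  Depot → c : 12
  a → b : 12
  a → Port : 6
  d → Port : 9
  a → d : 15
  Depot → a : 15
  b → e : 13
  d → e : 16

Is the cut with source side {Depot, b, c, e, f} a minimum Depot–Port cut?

Given cut capacity: 15 + 9 + 15 = 39.
Augment Depot→Port: bottleneck 9, flow now 9.
Augment Depot→a→Port: bottleneck 6, flow now 15.
Augment Depot→a→d→Port: bottleneck 9, flow now 24.
No augmenting path remains; maximum flow = 24.
In the residual graph, reachable from Depot: {Depot, a, b, c, d, e, f}.
Min-cut edges: Depot→Port (9), a→Port (6), d→Port (9); capacity 9 + 6 + 9 = 24.
Cut capacity 39 exceeds the max flow 24, so it is not minimum.

No — its capacity is 39, but the minimum cut has capacity 24.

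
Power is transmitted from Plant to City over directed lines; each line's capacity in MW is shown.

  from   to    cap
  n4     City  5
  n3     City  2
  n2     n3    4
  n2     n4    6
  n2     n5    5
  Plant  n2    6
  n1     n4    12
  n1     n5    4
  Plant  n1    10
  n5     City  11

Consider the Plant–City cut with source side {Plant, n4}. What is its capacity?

Edges leaving {Plant, n4}: Plant→n1 (10), Plant→n2 (6), n4→City (5).
Cut capacity = 10 + 6 + 5 = 21.

21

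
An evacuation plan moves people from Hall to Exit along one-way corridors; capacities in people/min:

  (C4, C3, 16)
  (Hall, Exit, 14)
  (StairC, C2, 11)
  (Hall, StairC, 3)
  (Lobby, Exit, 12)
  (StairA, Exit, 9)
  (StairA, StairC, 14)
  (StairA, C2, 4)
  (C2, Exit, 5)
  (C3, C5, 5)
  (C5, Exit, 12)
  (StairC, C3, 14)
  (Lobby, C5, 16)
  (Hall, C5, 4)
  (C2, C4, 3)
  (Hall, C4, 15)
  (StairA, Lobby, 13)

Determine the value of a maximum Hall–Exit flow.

26

Augment Hall→Exit: bottleneck 14, flow now 14.
Augment Hall→C5→Exit: bottleneck 4, flow now 18.
Augment Hall→StairC→C2→Exit: bottleneck 3, flow now 21.
Augment Hall→C4→C3→C5→Exit: bottleneck 5, flow now 26.
No augmenting path remains; maximum flow = 26.
In the residual graph, reachable from Hall: {Hall, C4, C3}.
Min-cut edges: Hall→StairC (3), Hall→C5 (4), Hall→Exit (14), C3→C5 (5); capacity 3 + 4 + 14 + 5 = 26.
This cut is saturated, so no flow can exceed 26.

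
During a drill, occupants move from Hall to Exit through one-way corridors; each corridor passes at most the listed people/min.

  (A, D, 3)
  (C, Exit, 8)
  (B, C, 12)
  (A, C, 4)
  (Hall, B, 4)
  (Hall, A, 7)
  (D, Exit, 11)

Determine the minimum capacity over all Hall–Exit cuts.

Augment Hall→A→C→Exit: bottleneck 4, flow now 4.
Augment Hall→A→D→Exit: bottleneck 3, flow now 7.
Augment Hall→B→C→Exit: bottleneck 4, flow now 11.
No augmenting path remains; maximum flow = 11.
By max-flow min-cut, the minimum cut capacity equals the max flow.
In the residual graph, reachable from Hall: {Hall}.
Min-cut edges: Hall→A (7), Hall→B (4); capacity 7 + 4 = 11.

11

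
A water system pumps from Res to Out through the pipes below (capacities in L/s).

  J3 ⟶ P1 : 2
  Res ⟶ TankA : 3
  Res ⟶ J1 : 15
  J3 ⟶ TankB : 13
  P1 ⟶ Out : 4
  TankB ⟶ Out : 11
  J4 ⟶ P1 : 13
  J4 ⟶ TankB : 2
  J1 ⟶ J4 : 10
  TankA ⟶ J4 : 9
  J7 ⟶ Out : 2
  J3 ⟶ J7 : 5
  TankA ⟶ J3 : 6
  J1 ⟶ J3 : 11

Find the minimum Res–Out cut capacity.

Augment Res→TankA→J4→TankB→Out: bottleneck 2, flow now 2.
Augment Res→TankA→J4→P1→Out: bottleneck 1, flow now 3.
Augment Res→J1→J4→P1→Out: bottleneck 3, flow now 6.
Augment Res→J1→J3→TankB→Out: bottleneck 9, flow now 15.
Augment Res→J1→J3→J7→Out: bottleneck 2, flow now 17.
No augmenting path remains; maximum flow = 17.
By max-flow min-cut, the minimum cut capacity equals the max flow.
In the residual graph, reachable from Res: {Res, TankA, J1, J4, J3, TankB, J7, P1}.
Min-cut edges: TankB→Out (11), J7→Out (2), P1→Out (4); capacity 11 + 2 + 4 = 17.

17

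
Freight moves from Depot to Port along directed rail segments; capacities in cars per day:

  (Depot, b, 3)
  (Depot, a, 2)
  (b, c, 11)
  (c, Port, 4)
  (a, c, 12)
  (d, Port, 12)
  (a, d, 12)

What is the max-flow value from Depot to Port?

5

Augment Depot→a→c→Port: bottleneck 2, flow now 2.
Augment Depot→b→c→Port: bottleneck 2, flow now 4.
Augment Depot→b→c→a→d→Port: bottleneck 1, flow now 5. (uses reverse residual edge)
No augmenting path remains; maximum flow = 5.
In the residual graph, reachable from Depot: {Depot}.
Min-cut edges: Depot→a (2), Depot→b (3); capacity 2 + 3 = 5.
This cut is saturated, so no flow can exceed 5.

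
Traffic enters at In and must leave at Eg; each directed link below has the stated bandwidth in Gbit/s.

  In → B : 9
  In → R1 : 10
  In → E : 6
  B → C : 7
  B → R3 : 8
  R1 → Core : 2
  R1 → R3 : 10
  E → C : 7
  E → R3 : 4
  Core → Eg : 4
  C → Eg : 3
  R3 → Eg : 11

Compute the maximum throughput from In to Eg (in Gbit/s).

Augment In→B→C→Eg: bottleneck 3, flow now 3.
Augment In→B→R3→Eg: bottleneck 6, flow now 9.
Augment In→R1→Core→Eg: bottleneck 2, flow now 11.
Augment In→R1→R3→Eg: bottleneck 5, flow now 16.
No augmenting path remains; maximum flow = 16.
In the residual graph, reachable from In: {In, B, R1, E, C, R3}.
Min-cut edges: R1→Core (2), C→Eg (3), R3→Eg (11); capacity 2 + 3 + 11 = 16.
This cut is saturated, so no flow can exceed 16.

16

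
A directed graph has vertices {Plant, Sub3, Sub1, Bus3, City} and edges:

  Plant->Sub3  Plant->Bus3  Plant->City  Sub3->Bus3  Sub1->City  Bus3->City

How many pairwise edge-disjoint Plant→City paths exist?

Assign every edge capacity 1; by Menger, the answer equals the max flow.
Path Plant→City (+1); total 1.
Path Plant→Bus3→City (+1); total 2.
No residual Plant→City path; max flow = 2.
Certifying cut of size 2: {Bus3→City, Plant→City}.

2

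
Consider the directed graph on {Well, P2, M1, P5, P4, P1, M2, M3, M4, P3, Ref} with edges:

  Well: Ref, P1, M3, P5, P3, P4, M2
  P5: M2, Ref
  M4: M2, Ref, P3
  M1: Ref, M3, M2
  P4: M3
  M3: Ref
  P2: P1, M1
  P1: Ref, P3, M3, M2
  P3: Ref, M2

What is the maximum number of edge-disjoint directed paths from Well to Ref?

Assign every edge capacity 1; by Menger, the answer equals the max flow.
Path Well→Ref (+1); total 1.
Path Well→P5→Ref (+1); total 2.
Path Well→P1→Ref (+1); total 3.
Path Well→M3→Ref (+1); total 4.
Path Well→P3→Ref (+1); total 5.
No residual Well→Ref path; max flow = 5.
Certifying cut of size 5: {M3→Ref, Well→P1, Well→P3, Well→P5, Well→Ref}.

5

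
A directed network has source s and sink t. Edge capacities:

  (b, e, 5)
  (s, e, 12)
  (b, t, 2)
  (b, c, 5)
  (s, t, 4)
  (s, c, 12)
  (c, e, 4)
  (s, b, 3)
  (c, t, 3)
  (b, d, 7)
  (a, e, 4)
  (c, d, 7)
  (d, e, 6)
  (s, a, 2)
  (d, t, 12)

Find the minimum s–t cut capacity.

17

Augment s→t: bottleneck 4, flow now 4.
Augment s→b→t: bottleneck 2, flow now 6.
Augment s→c→t: bottleneck 3, flow now 9.
Augment s→b→d→t: bottleneck 1, flow now 10.
Augment s→c→d→t: bottleneck 7, flow now 17.
No augmenting path remains; maximum flow = 17.
By max-flow min-cut, the minimum cut capacity equals the max flow.
In the residual graph, reachable from s: {s, a, c, e}.
Min-cut edges: s→b (3), s→t (4), c→d (7), c→t (3); capacity 3 + 4 + 7 + 3 = 17.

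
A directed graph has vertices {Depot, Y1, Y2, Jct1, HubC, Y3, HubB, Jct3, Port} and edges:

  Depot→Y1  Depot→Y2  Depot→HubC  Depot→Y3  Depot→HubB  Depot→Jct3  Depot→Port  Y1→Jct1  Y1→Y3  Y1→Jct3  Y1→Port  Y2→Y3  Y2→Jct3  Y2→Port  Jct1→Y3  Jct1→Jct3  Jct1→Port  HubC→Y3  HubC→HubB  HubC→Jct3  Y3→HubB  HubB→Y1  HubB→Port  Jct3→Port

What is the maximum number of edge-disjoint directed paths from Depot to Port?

6

Assign every edge capacity 1; by Menger, the answer equals the max flow.
Path Depot→Port (+1); total 1.
Path Depot→Y1→Port (+1); total 2.
Path Depot→Y2→Port (+1); total 3.
Path Depot→HubB→Port (+1); total 4.
Path Depot→Jct3→Port (+1); total 5.
Path Depot→HubC→HubB→Y1→Jct1→Port (+1); total 6.
No residual Depot→Port path; max flow = 6.
Certifying cut of size 6: {Depot→Port, Depot→Y1, Depot→Y2, HubB→Port, HubB→Y1, Jct3→Port}.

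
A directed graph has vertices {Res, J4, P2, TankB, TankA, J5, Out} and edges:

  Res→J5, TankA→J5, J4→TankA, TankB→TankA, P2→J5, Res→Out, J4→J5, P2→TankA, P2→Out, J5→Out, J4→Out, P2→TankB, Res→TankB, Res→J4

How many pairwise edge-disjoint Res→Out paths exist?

Assign every edge capacity 1; by Menger, the answer equals the max flow.
Path Res→Out (+1); total 1.
Path Res→J4→Out (+1); total 2.
Path Res→J5→Out (+1); total 3.
No residual Res→Out path; max flow = 3.
Certifying cut of size 3: {J5→Out, Res→J4, Res→Out}.

3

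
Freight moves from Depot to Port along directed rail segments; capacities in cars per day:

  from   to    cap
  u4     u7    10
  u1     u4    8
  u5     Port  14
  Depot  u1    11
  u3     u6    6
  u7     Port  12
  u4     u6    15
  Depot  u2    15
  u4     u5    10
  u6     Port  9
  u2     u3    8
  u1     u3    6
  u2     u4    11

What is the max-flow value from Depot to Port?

25

Augment Depot→u1→u3→u6→Port: bottleneck 6, flow now 6.
Augment Depot→u1→u4→u5→Port: bottleneck 5, flow now 11.
Augment Depot→u2→u4→u5→Port: bottleneck 5, flow now 16.
Augment Depot→u2→u4→u6→Port: bottleneck 3, flow now 19.
Augment Depot→u2→u4→u7→Port: bottleneck 3, flow now 22.
Augment Depot→u2→u3→u1→u4→u7→Port: bottleneck 3, flow now 25. (uses reverse residual edge)
No augmenting path remains; maximum flow = 25.
In the residual graph, reachable from Depot: {Depot, u1, u2, u3}.
Min-cut edges: u1→u4 (8), u2→u4 (11), u3→u6 (6); capacity 8 + 11 + 6 = 25.
This cut is saturated, so no flow can exceed 25.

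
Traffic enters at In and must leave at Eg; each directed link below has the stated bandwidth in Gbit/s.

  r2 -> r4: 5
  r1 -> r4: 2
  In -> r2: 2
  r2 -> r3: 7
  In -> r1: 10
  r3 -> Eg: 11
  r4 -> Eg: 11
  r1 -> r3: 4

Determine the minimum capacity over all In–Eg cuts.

8

Augment In→r1→r3→Eg: bottleneck 4, flow now 4.
Augment In→r1→r4→Eg: bottleneck 2, flow now 6.
Augment In→r2→r3→Eg: bottleneck 2, flow now 8.
No augmenting path remains; maximum flow = 8.
By max-flow min-cut, the minimum cut capacity equals the max flow.
In the residual graph, reachable from In: {In, r1}.
Min-cut edges: In→r2 (2), r1→r3 (4), r1→r4 (2); capacity 2 + 4 + 2 = 8.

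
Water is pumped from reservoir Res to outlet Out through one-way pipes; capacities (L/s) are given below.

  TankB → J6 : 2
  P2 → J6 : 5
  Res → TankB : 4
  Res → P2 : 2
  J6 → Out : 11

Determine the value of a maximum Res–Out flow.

4

Augment Res→TankB→J6→Out: bottleneck 2, flow now 2.
Augment Res→P2→J6→Out: bottleneck 2, flow now 4.
No augmenting path remains; maximum flow = 4.
In the residual graph, reachable from Res: {Res, TankB}.
Min-cut edges: Res→P2 (2), TankB→J6 (2); capacity 2 + 2 = 4.
This cut is saturated, so no flow can exceed 4.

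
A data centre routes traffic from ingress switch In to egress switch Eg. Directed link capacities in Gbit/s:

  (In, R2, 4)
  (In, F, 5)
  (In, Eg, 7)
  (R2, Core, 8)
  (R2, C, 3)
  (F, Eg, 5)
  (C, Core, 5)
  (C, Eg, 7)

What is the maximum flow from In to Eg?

15

Augment In→Eg: bottleneck 7, flow now 7.
Augment In→F→Eg: bottleneck 5, flow now 12.
Augment In→R2→C→Eg: bottleneck 3, flow now 15.
No augmenting path remains; maximum flow = 15.
In the residual graph, reachable from In: {In, R2, Core}.
Min-cut edges: In→F (5), In→Eg (7), R2→C (3); capacity 5 + 7 + 3 = 15.
This cut is saturated, so no flow can exceed 15.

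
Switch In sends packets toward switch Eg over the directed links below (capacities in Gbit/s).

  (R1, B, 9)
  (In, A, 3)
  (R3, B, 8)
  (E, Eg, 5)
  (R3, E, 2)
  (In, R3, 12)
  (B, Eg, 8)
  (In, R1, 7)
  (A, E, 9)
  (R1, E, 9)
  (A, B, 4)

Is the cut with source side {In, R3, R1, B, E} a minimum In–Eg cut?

No — its capacity is 16, but the minimum cut has capacity 13.

Given cut capacity: 3 + 8 + 5 = 16.
Augment In→R3→B→Eg: bottleneck 8, flow now 8.
Augment In→R3→E→Eg: bottleneck 2, flow now 10.
Augment In→A→E→Eg: bottleneck 3, flow now 13.
No augmenting path remains; maximum flow = 13.
In the residual graph, reachable from In: {In, R3, A, R1, B, E}.
Min-cut edges: B→Eg (8), E→Eg (5); capacity 8 + 5 = 13.
Cut capacity 16 exceeds the max flow 13, so it is not minimum.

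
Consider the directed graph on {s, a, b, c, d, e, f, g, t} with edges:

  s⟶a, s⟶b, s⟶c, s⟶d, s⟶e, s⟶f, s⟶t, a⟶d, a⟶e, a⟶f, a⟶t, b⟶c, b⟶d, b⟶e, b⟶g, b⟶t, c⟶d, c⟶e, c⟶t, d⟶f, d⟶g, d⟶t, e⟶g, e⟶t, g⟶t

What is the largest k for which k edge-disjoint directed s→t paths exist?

6

Assign every edge capacity 1; by Menger, the answer equals the max flow.
Path s→t (+1); total 1.
Path s→a→t (+1); total 2.
Path s→b→t (+1); total 3.
Path s→c→t (+1); total 4.
Path s→d→t (+1); total 5.
Path s→e→t (+1); total 6.
No residual s→t path; max flow = 6.
Certifying cut of size 6: {s→a, s→b, s→c, s→d, s→e, s→t}.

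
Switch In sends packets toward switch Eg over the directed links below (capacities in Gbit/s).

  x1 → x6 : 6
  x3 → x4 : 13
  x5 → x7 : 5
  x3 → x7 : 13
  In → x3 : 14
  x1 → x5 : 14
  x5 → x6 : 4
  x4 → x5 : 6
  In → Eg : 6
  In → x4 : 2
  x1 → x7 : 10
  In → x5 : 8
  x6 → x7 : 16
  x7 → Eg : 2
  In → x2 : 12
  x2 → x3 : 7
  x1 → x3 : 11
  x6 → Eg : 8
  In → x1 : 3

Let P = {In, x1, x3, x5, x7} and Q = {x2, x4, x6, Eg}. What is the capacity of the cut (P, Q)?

Edges leaving {In, x1, x3, x5, x7}: In→x2 (12), In→x4 (2), In→Eg (6), x1→x6 (6), x3→x4 (13), x5→x6 (4), x7→Eg (2).
Cut capacity = 12 + 2 + 6 + 6 + 13 + 4 + 2 = 45.

45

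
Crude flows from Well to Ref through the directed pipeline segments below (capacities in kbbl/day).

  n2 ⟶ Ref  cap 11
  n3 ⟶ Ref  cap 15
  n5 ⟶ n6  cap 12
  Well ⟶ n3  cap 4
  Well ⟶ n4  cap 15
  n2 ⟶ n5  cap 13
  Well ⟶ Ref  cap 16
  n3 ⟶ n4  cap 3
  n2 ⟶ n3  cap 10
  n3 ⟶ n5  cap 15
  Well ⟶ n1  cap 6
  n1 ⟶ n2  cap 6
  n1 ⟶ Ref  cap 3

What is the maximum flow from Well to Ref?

Augment Well→Ref: bottleneck 16, flow now 16.
Augment Well→n1→Ref: bottleneck 3, flow now 19.
Augment Well→n3→Ref: bottleneck 4, flow now 23.
Augment Well→n1→n2→Ref: bottleneck 3, flow now 26.
No augmenting path remains; maximum flow = 26.
In the residual graph, reachable from Well: {Well, n4}.
Min-cut edges: Well→n1 (6), Well→n3 (4), Well→Ref (16); capacity 6 + 4 + 16 = 26.
This cut is saturated, so no flow can exceed 26.

26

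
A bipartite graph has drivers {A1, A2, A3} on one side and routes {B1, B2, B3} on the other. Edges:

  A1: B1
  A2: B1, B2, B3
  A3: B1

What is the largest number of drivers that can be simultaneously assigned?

Unit-capacity flow: source→left, listed edges, right→sink; max matching = max flow.
Augmenting path A1→B1 (+1); matched 1.
Augmenting path A2→B2 (+1); matched 2.
No augmenting path remains; maximum matching = 2.
König certificate: {A2, B1} is a vertex cover of size 2 (every listed pair touches it), so no matching can be larger.

2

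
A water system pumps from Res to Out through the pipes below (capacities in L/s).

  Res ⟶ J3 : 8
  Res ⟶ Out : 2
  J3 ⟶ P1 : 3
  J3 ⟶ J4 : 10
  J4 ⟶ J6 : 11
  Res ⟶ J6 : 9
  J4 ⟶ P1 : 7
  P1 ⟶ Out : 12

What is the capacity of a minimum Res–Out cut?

Augment Res→Out: bottleneck 2, flow now 2.
Augment Res→J3→P1→Out: bottleneck 3, flow now 5.
Augment Res→J3→J4→P1→Out: bottleneck 5, flow now 10.
No augmenting path remains; maximum flow = 10.
By max-flow min-cut, the minimum cut capacity equals the max flow.
In the residual graph, reachable from Res: {Res, J6}.
Min-cut edges: Res→J3 (8), Res→Out (2); capacity 8 + 2 = 10.

10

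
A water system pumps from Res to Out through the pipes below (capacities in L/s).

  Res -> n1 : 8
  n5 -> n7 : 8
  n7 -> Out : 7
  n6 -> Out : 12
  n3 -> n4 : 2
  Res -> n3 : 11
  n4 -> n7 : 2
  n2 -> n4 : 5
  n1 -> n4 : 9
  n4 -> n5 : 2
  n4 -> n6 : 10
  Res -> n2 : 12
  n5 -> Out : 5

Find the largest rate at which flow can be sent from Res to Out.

Augment Res→n1→n4→n5→Out: bottleneck 2, flow now 2.
Augment Res→n1→n4→n6→Out: bottleneck 6, flow now 8.
Augment Res→n2→n4→n6→Out: bottleneck 4, flow now 12.
Augment Res→n2→n4→n7→Out: bottleneck 1, flow now 13.
Augment Res→n3→n4→n7→Out: bottleneck 1, flow now 14.
No augmenting path remains; maximum flow = 14.
In the residual graph, reachable from Res: {Res, n1, n2, n3, n4}.
Min-cut edges: n4→n5 (2), n4→n6 (10), n4→n7 (2); capacity 2 + 10 + 2 = 14.
This cut is saturated, so no flow can exceed 14.

14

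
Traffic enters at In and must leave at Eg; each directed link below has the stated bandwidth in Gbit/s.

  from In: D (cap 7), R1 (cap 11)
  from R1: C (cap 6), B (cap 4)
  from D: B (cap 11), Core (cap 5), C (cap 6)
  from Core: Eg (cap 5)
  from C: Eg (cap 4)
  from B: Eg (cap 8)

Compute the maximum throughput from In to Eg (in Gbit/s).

Augment In→R1→C→Eg: bottleneck 4, flow now 4.
Augment In→R1→B→Eg: bottleneck 4, flow now 8.
Augment In→D→Core→Eg: bottleneck 5, flow now 13.
Augment In→D→B→Eg: bottleneck 2, flow now 15.
No augmenting path remains; maximum flow = 15.
In the residual graph, reachable from In: {In, R1, C}.
Min-cut edges: In→D (7), R1→B (4), C→Eg (4); capacity 7 + 4 + 4 = 15.
This cut is saturated, so no flow can exceed 15.

15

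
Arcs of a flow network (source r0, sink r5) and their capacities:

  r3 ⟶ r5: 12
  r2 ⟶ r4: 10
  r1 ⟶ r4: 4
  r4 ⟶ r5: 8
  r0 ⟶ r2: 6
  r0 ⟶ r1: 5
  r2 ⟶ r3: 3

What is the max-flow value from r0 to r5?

Augment r0→r1→r4→r5: bottleneck 4, flow now 4.
Augment r0→r2→r3→r5: bottleneck 3, flow now 7.
Augment r0→r2→r4→r5: bottleneck 3, flow now 10.
No augmenting path remains; maximum flow = 10.
In the residual graph, reachable from r0: {r0, r1}.
Min-cut edges: r0→r2 (6), r1→r4 (4); capacity 6 + 4 = 10.
This cut is saturated, so no flow can exceed 10.

10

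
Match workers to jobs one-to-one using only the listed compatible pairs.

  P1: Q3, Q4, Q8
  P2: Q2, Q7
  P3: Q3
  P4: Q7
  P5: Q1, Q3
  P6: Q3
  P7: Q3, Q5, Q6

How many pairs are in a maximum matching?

Unit-capacity flow: source→left, listed edges, right→sink; max matching = max flow.
Augmenting path P1→Q3 (+1); matched 1.
Augmenting path P2→Q2 (+1); matched 2.
Augmenting path P4→Q7 (+1); matched 3.
Augmenting path P5→Q1 (+1); matched 4.
Augmenting path P7→Q5 (+1); matched 5.
Augmenting path P3→Q3→P1→Q4 (+1); matched 6.
No augmenting path remains; maximum matching = 6.
König certificate: {P1, P2, P4, P5, P7, Q3} is a vertex cover of size 6 (every listed pair touches it), so no matching can be larger.

6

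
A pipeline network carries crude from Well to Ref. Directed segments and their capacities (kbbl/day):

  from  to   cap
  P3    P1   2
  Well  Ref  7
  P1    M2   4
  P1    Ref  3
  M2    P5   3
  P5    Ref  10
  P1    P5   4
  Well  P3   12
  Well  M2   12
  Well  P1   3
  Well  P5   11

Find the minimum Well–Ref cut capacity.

20

Augment Well→Ref: bottleneck 7, flow now 7.
Augment Well→P1→Ref: bottleneck 3, flow now 10.
Augment Well→P5→Ref: bottleneck 10, flow now 20.
No augmenting path remains; maximum flow = 20.
By max-flow min-cut, the minimum cut capacity equals the max flow.
In the residual graph, reachable from Well: {Well, P3, P1, M2, P5}.
Min-cut edges: Well→Ref (7), P1→Ref (3), P5→Ref (10); capacity 7 + 3 + 10 = 20.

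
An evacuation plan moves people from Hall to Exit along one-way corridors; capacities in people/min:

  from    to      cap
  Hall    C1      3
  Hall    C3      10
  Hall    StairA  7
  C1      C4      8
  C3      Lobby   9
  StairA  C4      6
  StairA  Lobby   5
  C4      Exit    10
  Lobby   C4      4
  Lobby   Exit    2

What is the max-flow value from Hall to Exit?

12

Augment Hall→C1→C4→Exit: bottleneck 3, flow now 3.
Augment Hall→C3→Lobby→Exit: bottleneck 2, flow now 5.
Augment Hall→StairA→C4→Exit: bottleneck 6, flow now 11.
Augment Hall→C3→Lobby→C4→Exit: bottleneck 1, flow now 12.
No augmenting path remains; maximum flow = 12.
In the residual graph, reachable from Hall: {Hall, C1, C3, StairA, C4, Lobby}.
Min-cut edges: C4→Exit (10), Lobby→Exit (2); capacity 10 + 2 = 12.
This cut is saturated, so no flow can exceed 12.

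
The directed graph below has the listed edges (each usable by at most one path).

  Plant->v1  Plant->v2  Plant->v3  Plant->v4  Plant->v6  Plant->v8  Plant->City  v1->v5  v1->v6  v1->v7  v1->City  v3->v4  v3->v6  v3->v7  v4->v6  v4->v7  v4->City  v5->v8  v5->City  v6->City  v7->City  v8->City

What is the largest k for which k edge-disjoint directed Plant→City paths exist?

6

Assign every edge capacity 1; by Menger, the answer equals the max flow.
Path Plant→City (+1); total 1.
Path Plant→v1→City (+1); total 2.
Path Plant→v4→City (+1); total 3.
Path Plant→v6→City (+1); total 4.
Path Plant→v8→City (+1); total 5.
Path Plant→v3→v7→City (+1); total 6.
No residual Plant→City path; max flow = 6.
Certifying cut of size 6: {Plant→City, Plant→v1, Plant→v3, Plant→v4, Plant→v6, Plant→v8}.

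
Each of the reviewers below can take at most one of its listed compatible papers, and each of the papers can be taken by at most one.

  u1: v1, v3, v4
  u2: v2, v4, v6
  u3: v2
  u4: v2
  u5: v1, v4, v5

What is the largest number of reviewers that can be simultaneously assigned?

Unit-capacity flow: source→left, listed edges, right→sink; max matching = max flow.
Augmenting path u1→v1 (+1); matched 1.
Augmenting path u2→v2 (+1); matched 2.
Augmenting path u5→v4 (+1); matched 3.
Augmenting path u3→v2→u2→v6 (+1); matched 4.
No augmenting path remains; maximum matching = 4.
König certificate: {u1, u2, u5, v2} is a vertex cover of size 4 (every listed pair touches it), so no matching can be larger.

4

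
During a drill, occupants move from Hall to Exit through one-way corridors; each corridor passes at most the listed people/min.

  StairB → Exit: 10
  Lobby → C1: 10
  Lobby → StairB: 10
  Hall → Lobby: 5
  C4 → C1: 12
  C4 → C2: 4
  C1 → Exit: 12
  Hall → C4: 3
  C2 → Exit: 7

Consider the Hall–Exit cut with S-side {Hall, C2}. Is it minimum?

Given cut capacity: 3 + 5 + 7 = 15.
Augment Hall→C4→C2→Exit: bottleneck 3, flow now 3.
Augment Hall→Lobby→StairB→Exit: bottleneck 5, flow now 8.
No augmenting path remains; maximum flow = 8.
In the residual graph, reachable from Hall: {Hall}.
Min-cut edges: Hall→C4 (3), Hall→Lobby (5); capacity 3 + 5 = 8.
Cut capacity 15 exceeds the max flow 8, so it is not minimum.

No — its capacity is 15, but the minimum cut has capacity 8.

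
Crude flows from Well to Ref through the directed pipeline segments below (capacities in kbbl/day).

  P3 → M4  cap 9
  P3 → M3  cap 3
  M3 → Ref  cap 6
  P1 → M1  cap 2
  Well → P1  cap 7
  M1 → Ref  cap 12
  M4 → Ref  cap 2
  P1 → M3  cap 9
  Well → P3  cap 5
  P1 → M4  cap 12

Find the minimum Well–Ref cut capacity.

10

Augment Well→P1→M3→Ref: bottleneck 6, flow now 6.
Augment Well→P1→M1→Ref: bottleneck 1, flow now 7.
Augment Well→P3→M4→Ref: bottleneck 2, flow now 9.
Augment Well→P3→M3→P1→M1→Ref: bottleneck 1, flow now 10. (uses reverse residual edge)
No augmenting path remains; maximum flow = 10.
By max-flow min-cut, the minimum cut capacity equals the max flow.
In the residual graph, reachable from Well: {Well, P1, P3, M3, M4}.
Min-cut edges: P1→M1 (2), M3→Ref (6), M4→Ref (2); capacity 2 + 6 + 2 = 10.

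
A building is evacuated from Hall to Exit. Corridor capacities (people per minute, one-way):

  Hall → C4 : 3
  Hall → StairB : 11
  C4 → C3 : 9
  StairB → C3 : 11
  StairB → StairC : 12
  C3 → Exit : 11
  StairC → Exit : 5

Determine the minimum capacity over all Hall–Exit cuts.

Augment Hall→C4→C3→Exit: bottleneck 3, flow now 3.
Augment Hall→StairB→C3→Exit: bottleneck 8, flow now 11.
Augment Hall→StairB→StairC→Exit: bottleneck 3, flow now 14.
No augmenting path remains; maximum flow = 14.
By max-flow min-cut, the minimum cut capacity equals the max flow.
In the residual graph, reachable from Hall: {Hall}.
Min-cut edges: Hall→C4 (3), Hall→StairB (11); capacity 3 + 11 = 14.

14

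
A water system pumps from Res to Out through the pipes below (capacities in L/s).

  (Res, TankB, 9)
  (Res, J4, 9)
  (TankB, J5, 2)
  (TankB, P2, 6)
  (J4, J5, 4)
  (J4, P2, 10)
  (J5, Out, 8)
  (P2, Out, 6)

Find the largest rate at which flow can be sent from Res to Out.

12

Augment Res→TankB→J5→Out: bottleneck 2, flow now 2.
Augment Res→TankB→P2→Out: bottleneck 6, flow now 8.
Augment Res→J4→J5→Out: bottleneck 4, flow now 12.
No augmenting path remains; maximum flow = 12.
In the residual graph, reachable from Res: {Res, TankB, J4, P2}.
Min-cut edges: TankB→J5 (2), J4→J5 (4), P2→Out (6); capacity 2 + 4 + 6 = 12.
This cut is saturated, so no flow can exceed 12.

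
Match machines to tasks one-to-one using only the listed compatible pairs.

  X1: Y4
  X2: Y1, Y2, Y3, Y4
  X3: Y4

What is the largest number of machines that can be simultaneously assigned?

Unit-capacity flow: source→left, listed edges, right→sink; max matching = max flow.
Augmenting path X1→Y4 (+1); matched 1.
Augmenting path X2→Y1 (+1); matched 2.
No augmenting path remains; maximum matching = 2.
König certificate: {X2, Y4} is a vertex cover of size 2 (every listed pair touches it), so no matching can be larger.

2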